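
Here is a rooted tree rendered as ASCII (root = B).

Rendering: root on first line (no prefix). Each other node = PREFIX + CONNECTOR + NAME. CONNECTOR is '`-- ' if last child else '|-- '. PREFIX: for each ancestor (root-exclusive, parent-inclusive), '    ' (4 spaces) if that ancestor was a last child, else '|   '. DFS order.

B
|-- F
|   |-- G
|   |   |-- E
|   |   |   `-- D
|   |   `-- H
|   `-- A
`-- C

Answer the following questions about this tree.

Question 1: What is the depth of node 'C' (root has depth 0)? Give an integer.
Path from root to C: B -> C
Depth = number of edges = 1

Answer: 1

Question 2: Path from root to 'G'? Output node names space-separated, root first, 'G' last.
Answer: B F G

Derivation:
Walk down from root: B -> F -> G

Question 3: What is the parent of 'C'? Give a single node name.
Answer: B

Derivation:
Scan adjacency: C appears as child of B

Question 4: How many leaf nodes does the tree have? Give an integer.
Answer: 4

Derivation:
Leaves (nodes with no children): A, C, D, H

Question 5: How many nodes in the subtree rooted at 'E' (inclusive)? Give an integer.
Answer: 2

Derivation:
Subtree rooted at E contains: D, E
Count = 2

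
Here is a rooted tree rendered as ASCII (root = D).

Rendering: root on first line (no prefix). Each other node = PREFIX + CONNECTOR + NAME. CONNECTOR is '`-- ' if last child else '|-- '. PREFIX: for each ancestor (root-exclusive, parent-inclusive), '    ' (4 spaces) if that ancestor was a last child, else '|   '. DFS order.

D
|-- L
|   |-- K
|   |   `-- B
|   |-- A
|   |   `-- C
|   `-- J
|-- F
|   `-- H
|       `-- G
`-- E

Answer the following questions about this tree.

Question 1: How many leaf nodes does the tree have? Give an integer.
Leaves (nodes with no children): B, C, E, G, J

Answer: 5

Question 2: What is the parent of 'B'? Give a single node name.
Answer: K

Derivation:
Scan adjacency: B appears as child of K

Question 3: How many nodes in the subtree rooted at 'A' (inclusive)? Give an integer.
Answer: 2

Derivation:
Subtree rooted at A contains: A, C
Count = 2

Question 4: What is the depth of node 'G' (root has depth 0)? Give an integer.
Answer: 3

Derivation:
Path from root to G: D -> F -> H -> G
Depth = number of edges = 3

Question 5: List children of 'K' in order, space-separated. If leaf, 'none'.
Node K's children (from adjacency): B

Answer: B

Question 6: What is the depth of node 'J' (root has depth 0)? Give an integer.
Answer: 2

Derivation:
Path from root to J: D -> L -> J
Depth = number of edges = 2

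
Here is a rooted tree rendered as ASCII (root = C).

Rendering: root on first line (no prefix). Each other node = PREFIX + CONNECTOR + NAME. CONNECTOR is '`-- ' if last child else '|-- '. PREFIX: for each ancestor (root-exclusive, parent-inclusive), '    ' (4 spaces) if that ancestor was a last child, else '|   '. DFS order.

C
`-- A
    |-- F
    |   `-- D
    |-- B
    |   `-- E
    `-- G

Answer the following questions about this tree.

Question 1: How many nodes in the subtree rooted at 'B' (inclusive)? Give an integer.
Subtree rooted at B contains: B, E
Count = 2

Answer: 2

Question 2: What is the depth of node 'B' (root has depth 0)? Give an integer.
Answer: 2

Derivation:
Path from root to B: C -> A -> B
Depth = number of edges = 2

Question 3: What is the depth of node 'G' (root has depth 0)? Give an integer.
Answer: 2

Derivation:
Path from root to G: C -> A -> G
Depth = number of edges = 2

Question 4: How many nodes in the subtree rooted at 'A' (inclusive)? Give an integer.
Answer: 6

Derivation:
Subtree rooted at A contains: A, B, D, E, F, G
Count = 6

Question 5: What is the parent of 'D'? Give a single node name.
Scan adjacency: D appears as child of F

Answer: F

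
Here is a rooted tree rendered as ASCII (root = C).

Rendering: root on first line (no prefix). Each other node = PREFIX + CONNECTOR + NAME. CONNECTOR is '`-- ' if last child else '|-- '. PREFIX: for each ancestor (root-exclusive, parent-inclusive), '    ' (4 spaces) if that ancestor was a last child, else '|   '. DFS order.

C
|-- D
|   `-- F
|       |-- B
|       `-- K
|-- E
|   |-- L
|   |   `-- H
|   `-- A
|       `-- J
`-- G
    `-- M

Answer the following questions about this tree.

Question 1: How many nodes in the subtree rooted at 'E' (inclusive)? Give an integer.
Subtree rooted at E contains: A, E, H, J, L
Count = 5

Answer: 5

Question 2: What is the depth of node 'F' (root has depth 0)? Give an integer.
Answer: 2

Derivation:
Path from root to F: C -> D -> F
Depth = number of edges = 2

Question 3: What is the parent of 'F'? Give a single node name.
Answer: D

Derivation:
Scan adjacency: F appears as child of D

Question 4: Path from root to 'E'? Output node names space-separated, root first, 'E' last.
Walk down from root: C -> E

Answer: C E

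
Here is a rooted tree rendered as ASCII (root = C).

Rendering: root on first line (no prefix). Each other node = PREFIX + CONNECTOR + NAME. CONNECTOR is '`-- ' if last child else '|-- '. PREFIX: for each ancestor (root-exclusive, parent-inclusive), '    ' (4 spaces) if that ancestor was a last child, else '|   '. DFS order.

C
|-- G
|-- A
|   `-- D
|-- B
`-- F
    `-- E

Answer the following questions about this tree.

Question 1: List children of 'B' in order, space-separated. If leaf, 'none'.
Answer: none

Derivation:
Node B's children (from adjacency): (leaf)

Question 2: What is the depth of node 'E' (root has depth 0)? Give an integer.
Answer: 2

Derivation:
Path from root to E: C -> F -> E
Depth = number of edges = 2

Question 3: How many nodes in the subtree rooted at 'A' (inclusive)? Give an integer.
Subtree rooted at A contains: A, D
Count = 2

Answer: 2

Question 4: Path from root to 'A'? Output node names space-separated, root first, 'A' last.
Answer: C A

Derivation:
Walk down from root: C -> A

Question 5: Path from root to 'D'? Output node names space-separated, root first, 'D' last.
Walk down from root: C -> A -> D

Answer: C A D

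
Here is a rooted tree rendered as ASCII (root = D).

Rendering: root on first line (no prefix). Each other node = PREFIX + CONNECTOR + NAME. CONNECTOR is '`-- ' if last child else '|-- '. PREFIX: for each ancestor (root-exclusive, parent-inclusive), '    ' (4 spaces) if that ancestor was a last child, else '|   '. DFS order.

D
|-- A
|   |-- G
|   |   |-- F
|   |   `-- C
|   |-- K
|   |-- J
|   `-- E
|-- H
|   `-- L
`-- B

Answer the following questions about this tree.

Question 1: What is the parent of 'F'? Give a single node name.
Scan adjacency: F appears as child of G

Answer: G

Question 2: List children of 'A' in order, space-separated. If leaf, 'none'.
Node A's children (from adjacency): G, K, J, E

Answer: G K J E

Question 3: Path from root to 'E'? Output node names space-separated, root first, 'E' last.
Answer: D A E

Derivation:
Walk down from root: D -> A -> E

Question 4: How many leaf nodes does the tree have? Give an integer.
Answer: 7

Derivation:
Leaves (nodes with no children): B, C, E, F, J, K, L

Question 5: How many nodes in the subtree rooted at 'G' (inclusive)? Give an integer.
Answer: 3

Derivation:
Subtree rooted at G contains: C, F, G
Count = 3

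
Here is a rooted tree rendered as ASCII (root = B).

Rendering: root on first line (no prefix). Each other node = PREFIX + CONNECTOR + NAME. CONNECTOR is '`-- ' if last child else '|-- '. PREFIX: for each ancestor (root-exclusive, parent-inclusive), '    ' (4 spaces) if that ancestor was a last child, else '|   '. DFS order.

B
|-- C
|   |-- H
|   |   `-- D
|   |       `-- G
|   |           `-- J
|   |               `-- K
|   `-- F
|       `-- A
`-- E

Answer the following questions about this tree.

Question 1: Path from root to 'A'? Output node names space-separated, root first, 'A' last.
Answer: B C F A

Derivation:
Walk down from root: B -> C -> F -> A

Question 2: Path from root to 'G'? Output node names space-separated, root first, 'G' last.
Walk down from root: B -> C -> H -> D -> G

Answer: B C H D G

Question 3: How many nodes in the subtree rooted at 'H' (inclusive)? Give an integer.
Subtree rooted at H contains: D, G, H, J, K
Count = 5

Answer: 5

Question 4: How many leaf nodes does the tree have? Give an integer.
Answer: 3

Derivation:
Leaves (nodes with no children): A, E, K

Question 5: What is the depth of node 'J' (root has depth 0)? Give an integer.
Answer: 5

Derivation:
Path from root to J: B -> C -> H -> D -> G -> J
Depth = number of edges = 5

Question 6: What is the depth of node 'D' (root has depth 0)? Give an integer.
Path from root to D: B -> C -> H -> D
Depth = number of edges = 3

Answer: 3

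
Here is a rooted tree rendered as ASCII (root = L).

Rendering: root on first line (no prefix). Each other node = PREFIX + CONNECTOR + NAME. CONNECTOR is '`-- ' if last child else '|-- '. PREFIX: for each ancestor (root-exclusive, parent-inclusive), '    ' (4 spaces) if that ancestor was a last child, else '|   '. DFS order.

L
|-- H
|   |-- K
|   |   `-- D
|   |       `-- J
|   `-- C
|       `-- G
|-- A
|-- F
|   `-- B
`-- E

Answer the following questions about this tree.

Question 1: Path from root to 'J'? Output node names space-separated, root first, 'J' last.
Walk down from root: L -> H -> K -> D -> J

Answer: L H K D J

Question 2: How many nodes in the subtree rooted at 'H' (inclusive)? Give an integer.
Answer: 6

Derivation:
Subtree rooted at H contains: C, D, G, H, J, K
Count = 6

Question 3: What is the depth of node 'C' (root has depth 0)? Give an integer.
Path from root to C: L -> H -> C
Depth = number of edges = 2

Answer: 2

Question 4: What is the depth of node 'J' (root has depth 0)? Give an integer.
Answer: 4

Derivation:
Path from root to J: L -> H -> K -> D -> J
Depth = number of edges = 4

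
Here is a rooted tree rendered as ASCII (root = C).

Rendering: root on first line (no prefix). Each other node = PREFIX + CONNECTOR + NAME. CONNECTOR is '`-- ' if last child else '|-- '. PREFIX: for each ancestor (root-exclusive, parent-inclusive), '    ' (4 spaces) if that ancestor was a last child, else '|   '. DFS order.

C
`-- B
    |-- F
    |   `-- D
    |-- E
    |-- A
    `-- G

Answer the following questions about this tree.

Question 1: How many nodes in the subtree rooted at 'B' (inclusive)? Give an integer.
Subtree rooted at B contains: A, B, D, E, F, G
Count = 6

Answer: 6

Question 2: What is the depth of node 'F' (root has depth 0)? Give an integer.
Path from root to F: C -> B -> F
Depth = number of edges = 2

Answer: 2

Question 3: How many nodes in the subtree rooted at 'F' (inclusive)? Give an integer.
Answer: 2

Derivation:
Subtree rooted at F contains: D, F
Count = 2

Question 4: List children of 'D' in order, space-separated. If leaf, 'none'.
Node D's children (from adjacency): (leaf)

Answer: none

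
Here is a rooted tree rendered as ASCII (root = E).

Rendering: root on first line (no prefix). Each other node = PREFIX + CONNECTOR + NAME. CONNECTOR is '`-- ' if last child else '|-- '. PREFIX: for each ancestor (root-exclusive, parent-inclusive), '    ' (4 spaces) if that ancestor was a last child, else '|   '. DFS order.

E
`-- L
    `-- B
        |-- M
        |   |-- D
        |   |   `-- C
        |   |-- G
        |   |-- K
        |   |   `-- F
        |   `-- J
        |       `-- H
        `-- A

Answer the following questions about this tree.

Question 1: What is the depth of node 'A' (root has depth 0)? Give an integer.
Answer: 3

Derivation:
Path from root to A: E -> L -> B -> A
Depth = number of edges = 3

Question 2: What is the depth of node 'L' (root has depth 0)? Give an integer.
Answer: 1

Derivation:
Path from root to L: E -> L
Depth = number of edges = 1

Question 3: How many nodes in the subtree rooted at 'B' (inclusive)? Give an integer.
Answer: 10

Derivation:
Subtree rooted at B contains: A, B, C, D, F, G, H, J, K, M
Count = 10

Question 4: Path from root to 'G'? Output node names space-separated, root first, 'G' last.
Walk down from root: E -> L -> B -> M -> G

Answer: E L B M G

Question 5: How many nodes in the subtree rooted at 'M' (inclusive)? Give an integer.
Answer: 8

Derivation:
Subtree rooted at M contains: C, D, F, G, H, J, K, M
Count = 8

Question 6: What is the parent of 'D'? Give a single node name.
Scan adjacency: D appears as child of M

Answer: M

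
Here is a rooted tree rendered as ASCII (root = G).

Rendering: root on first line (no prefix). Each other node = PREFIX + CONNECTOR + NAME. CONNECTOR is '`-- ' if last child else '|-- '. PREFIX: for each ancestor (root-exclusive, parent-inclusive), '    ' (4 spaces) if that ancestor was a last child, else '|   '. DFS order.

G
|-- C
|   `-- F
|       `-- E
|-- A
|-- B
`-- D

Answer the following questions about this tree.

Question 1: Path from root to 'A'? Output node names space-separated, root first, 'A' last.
Walk down from root: G -> A

Answer: G A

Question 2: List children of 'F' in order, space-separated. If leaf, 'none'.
Node F's children (from adjacency): E

Answer: E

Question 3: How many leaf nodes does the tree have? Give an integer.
Leaves (nodes with no children): A, B, D, E

Answer: 4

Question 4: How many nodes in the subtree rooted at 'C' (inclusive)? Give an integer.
Answer: 3

Derivation:
Subtree rooted at C contains: C, E, F
Count = 3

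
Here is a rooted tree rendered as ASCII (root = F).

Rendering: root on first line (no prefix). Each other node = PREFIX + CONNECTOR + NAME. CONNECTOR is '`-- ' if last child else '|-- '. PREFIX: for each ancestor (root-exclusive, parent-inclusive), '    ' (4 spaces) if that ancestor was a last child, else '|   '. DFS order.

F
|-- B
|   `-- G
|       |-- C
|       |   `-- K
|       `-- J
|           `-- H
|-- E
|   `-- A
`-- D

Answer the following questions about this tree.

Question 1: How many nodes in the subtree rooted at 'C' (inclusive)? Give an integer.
Subtree rooted at C contains: C, K
Count = 2

Answer: 2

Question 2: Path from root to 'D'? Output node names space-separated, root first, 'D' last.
Answer: F D

Derivation:
Walk down from root: F -> D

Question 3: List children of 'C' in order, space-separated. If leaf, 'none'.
Node C's children (from adjacency): K

Answer: K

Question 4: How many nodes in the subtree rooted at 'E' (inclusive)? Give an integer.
Subtree rooted at E contains: A, E
Count = 2

Answer: 2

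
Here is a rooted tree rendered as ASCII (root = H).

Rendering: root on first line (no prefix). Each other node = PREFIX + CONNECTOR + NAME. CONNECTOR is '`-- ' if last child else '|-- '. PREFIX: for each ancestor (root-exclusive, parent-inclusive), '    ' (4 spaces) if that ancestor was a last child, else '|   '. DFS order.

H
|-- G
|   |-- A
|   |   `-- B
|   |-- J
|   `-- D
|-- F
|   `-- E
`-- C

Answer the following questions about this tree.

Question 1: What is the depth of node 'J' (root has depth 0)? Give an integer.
Path from root to J: H -> G -> J
Depth = number of edges = 2

Answer: 2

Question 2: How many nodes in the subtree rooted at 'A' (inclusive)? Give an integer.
Answer: 2

Derivation:
Subtree rooted at A contains: A, B
Count = 2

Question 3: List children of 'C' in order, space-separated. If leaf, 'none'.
Answer: none

Derivation:
Node C's children (from adjacency): (leaf)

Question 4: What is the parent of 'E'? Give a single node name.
Scan adjacency: E appears as child of F

Answer: F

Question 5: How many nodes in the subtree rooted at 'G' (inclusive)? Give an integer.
Subtree rooted at G contains: A, B, D, G, J
Count = 5

Answer: 5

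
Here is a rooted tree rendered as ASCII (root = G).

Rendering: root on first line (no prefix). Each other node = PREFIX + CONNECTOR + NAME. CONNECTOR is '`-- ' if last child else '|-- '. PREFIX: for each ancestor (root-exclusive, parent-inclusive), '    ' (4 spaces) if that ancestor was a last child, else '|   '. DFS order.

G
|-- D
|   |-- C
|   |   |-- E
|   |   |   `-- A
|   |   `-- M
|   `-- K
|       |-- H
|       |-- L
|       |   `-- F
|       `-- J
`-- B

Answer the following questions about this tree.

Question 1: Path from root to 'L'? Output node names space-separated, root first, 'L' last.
Answer: G D K L

Derivation:
Walk down from root: G -> D -> K -> L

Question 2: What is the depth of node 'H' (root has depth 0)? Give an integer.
Path from root to H: G -> D -> K -> H
Depth = number of edges = 3

Answer: 3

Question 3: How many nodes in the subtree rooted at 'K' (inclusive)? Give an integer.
Subtree rooted at K contains: F, H, J, K, L
Count = 5

Answer: 5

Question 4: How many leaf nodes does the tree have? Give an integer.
Leaves (nodes with no children): A, B, F, H, J, M

Answer: 6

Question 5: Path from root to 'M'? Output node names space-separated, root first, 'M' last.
Answer: G D C M

Derivation:
Walk down from root: G -> D -> C -> M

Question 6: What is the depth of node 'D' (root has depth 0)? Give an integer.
Path from root to D: G -> D
Depth = number of edges = 1

Answer: 1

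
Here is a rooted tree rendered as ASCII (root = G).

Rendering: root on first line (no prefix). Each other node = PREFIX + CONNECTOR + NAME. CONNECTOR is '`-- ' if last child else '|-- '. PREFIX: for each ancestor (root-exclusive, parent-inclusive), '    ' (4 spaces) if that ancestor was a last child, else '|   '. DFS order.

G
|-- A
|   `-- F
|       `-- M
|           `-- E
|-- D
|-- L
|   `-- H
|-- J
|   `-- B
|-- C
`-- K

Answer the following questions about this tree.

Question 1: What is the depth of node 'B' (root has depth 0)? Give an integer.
Answer: 2

Derivation:
Path from root to B: G -> J -> B
Depth = number of edges = 2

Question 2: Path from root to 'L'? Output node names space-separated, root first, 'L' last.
Walk down from root: G -> L

Answer: G L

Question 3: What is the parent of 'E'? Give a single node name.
Scan adjacency: E appears as child of M

Answer: M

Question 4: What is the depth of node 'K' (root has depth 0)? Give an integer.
Path from root to K: G -> K
Depth = number of edges = 1

Answer: 1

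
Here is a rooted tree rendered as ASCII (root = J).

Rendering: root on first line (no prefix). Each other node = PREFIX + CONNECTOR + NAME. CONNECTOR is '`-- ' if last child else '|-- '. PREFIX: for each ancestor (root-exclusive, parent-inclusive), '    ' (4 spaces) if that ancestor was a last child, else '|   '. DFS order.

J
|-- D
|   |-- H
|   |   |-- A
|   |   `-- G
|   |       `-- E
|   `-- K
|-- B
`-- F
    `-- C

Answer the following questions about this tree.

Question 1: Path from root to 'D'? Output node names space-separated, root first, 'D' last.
Answer: J D

Derivation:
Walk down from root: J -> D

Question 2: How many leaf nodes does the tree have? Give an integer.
Answer: 5

Derivation:
Leaves (nodes with no children): A, B, C, E, K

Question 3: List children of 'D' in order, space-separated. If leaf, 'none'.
Node D's children (from adjacency): H, K

Answer: H K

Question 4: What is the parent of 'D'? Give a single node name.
Answer: J

Derivation:
Scan adjacency: D appears as child of J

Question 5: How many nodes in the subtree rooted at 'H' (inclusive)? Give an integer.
Subtree rooted at H contains: A, E, G, H
Count = 4

Answer: 4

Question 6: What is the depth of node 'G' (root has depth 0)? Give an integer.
Path from root to G: J -> D -> H -> G
Depth = number of edges = 3

Answer: 3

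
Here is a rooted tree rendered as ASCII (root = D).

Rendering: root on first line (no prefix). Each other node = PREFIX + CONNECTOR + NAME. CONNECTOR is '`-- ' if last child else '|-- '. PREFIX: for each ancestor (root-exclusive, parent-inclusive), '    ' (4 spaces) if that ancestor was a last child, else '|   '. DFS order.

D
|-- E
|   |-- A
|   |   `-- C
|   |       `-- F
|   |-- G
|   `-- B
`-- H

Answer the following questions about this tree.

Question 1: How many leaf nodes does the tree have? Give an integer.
Leaves (nodes with no children): B, F, G, H

Answer: 4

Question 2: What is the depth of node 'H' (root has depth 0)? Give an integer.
Answer: 1

Derivation:
Path from root to H: D -> H
Depth = number of edges = 1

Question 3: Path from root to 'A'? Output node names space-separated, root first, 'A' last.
Walk down from root: D -> E -> A

Answer: D E A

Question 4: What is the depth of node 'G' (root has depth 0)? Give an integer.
Path from root to G: D -> E -> G
Depth = number of edges = 2

Answer: 2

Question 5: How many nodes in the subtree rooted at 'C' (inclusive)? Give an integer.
Answer: 2

Derivation:
Subtree rooted at C contains: C, F
Count = 2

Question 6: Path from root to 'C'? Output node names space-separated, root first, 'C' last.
Answer: D E A C

Derivation:
Walk down from root: D -> E -> A -> C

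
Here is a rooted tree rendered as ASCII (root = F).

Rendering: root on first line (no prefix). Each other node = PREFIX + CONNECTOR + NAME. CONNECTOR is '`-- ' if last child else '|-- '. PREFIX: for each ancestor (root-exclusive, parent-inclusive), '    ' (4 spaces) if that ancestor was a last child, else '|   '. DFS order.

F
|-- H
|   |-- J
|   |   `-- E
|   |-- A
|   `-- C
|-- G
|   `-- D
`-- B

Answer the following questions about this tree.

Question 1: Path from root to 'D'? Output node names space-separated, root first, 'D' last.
Walk down from root: F -> G -> D

Answer: F G D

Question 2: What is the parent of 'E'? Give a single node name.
Scan adjacency: E appears as child of J

Answer: J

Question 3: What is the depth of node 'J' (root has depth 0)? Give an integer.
Path from root to J: F -> H -> J
Depth = number of edges = 2

Answer: 2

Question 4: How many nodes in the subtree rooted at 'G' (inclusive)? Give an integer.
Answer: 2

Derivation:
Subtree rooted at G contains: D, G
Count = 2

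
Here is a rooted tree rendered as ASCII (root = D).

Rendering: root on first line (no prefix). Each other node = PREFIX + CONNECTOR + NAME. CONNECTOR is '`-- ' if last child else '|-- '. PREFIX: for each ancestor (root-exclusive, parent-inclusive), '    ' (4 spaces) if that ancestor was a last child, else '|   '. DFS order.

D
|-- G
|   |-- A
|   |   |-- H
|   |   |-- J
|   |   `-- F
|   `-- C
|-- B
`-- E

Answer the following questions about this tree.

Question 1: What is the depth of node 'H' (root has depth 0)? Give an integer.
Path from root to H: D -> G -> A -> H
Depth = number of edges = 3

Answer: 3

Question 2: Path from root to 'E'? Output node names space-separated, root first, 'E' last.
Walk down from root: D -> E

Answer: D E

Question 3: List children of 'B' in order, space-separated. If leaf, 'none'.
Node B's children (from adjacency): (leaf)

Answer: none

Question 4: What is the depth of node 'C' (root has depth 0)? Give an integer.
Path from root to C: D -> G -> C
Depth = number of edges = 2

Answer: 2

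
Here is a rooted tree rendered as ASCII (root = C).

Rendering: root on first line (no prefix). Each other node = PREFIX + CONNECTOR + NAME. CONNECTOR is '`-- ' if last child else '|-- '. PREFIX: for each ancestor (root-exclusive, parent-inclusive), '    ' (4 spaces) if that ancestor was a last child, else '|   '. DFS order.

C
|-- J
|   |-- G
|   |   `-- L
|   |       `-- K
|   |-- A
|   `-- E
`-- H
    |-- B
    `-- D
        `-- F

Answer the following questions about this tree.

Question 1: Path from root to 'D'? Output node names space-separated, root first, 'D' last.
Walk down from root: C -> H -> D

Answer: C H D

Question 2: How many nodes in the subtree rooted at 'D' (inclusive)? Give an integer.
Answer: 2

Derivation:
Subtree rooted at D contains: D, F
Count = 2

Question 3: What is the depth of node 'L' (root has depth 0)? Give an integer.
Path from root to L: C -> J -> G -> L
Depth = number of edges = 3

Answer: 3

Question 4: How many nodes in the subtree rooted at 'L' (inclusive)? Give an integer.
Answer: 2

Derivation:
Subtree rooted at L contains: K, L
Count = 2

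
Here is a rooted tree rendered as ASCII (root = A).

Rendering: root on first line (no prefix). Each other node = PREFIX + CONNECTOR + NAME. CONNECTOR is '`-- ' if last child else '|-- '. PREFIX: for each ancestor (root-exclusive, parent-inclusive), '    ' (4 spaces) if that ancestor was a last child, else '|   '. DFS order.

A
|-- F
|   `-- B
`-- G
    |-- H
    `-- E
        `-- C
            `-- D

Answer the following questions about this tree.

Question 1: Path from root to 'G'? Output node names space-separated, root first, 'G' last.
Walk down from root: A -> G

Answer: A G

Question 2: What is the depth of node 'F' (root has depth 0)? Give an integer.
Path from root to F: A -> F
Depth = number of edges = 1

Answer: 1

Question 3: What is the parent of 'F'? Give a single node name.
Answer: A

Derivation:
Scan adjacency: F appears as child of A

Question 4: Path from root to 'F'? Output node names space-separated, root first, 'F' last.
Walk down from root: A -> F

Answer: A F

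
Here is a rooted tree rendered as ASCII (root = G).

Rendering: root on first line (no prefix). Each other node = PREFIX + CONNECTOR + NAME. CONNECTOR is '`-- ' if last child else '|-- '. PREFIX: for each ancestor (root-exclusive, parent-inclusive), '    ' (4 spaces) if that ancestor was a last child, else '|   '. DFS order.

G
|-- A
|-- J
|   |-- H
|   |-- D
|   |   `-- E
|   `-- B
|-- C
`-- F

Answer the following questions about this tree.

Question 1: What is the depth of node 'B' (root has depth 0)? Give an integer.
Path from root to B: G -> J -> B
Depth = number of edges = 2

Answer: 2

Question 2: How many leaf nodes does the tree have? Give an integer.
Answer: 6

Derivation:
Leaves (nodes with no children): A, B, C, E, F, H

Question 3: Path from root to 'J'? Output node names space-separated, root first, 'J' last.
Walk down from root: G -> J

Answer: G J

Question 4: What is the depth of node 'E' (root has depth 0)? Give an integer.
Answer: 3

Derivation:
Path from root to E: G -> J -> D -> E
Depth = number of edges = 3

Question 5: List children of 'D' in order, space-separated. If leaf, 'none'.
Answer: E

Derivation:
Node D's children (from adjacency): E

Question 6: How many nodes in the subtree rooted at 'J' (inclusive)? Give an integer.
Subtree rooted at J contains: B, D, E, H, J
Count = 5

Answer: 5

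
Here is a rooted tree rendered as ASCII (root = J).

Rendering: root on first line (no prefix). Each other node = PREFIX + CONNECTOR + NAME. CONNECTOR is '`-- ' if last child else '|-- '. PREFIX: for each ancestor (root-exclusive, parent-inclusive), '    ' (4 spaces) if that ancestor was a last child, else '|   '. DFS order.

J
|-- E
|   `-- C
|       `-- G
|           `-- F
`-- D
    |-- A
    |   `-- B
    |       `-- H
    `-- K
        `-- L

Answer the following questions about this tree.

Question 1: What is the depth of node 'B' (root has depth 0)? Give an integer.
Path from root to B: J -> D -> A -> B
Depth = number of edges = 3

Answer: 3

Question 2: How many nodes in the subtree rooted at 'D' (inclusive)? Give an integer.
Answer: 6

Derivation:
Subtree rooted at D contains: A, B, D, H, K, L
Count = 6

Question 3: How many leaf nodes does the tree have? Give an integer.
Answer: 3

Derivation:
Leaves (nodes with no children): F, H, L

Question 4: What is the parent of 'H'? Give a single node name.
Answer: B

Derivation:
Scan adjacency: H appears as child of B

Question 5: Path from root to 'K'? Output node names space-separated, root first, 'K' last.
Walk down from root: J -> D -> K

Answer: J D K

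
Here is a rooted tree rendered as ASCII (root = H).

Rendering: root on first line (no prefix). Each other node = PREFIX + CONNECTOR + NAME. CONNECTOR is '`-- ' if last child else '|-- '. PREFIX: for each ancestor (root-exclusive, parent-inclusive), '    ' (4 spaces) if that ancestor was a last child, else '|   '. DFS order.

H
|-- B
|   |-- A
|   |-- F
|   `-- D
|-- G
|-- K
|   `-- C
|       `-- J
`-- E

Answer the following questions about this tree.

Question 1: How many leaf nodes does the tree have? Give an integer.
Answer: 6

Derivation:
Leaves (nodes with no children): A, D, E, F, G, J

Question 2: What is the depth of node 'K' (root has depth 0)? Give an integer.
Answer: 1

Derivation:
Path from root to K: H -> K
Depth = number of edges = 1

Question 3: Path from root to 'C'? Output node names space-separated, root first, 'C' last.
Walk down from root: H -> K -> C

Answer: H K C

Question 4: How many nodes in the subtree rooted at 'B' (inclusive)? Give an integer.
Subtree rooted at B contains: A, B, D, F
Count = 4

Answer: 4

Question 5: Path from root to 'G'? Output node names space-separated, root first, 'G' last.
Answer: H G

Derivation:
Walk down from root: H -> G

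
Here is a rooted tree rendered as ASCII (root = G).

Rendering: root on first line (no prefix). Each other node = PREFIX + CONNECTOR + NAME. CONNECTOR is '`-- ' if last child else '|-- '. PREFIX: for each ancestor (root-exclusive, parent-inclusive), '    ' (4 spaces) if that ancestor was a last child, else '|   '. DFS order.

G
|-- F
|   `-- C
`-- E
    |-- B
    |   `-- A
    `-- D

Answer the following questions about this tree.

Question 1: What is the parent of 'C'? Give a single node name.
Scan adjacency: C appears as child of F

Answer: F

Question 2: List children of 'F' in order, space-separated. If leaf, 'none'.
Node F's children (from adjacency): C

Answer: C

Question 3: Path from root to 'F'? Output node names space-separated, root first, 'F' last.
Walk down from root: G -> F

Answer: G F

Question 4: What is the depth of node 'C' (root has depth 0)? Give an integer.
Answer: 2

Derivation:
Path from root to C: G -> F -> C
Depth = number of edges = 2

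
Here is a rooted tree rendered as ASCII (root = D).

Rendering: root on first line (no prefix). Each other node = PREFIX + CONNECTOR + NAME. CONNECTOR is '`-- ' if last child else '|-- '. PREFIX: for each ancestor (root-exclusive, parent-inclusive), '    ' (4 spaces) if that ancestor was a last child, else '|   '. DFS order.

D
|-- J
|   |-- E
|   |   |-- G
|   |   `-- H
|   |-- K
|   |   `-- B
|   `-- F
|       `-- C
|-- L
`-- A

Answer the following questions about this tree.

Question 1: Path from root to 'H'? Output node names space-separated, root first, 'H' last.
Walk down from root: D -> J -> E -> H

Answer: D J E H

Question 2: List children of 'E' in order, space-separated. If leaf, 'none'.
Node E's children (from adjacency): G, H

Answer: G H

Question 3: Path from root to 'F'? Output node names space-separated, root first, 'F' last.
Answer: D J F

Derivation:
Walk down from root: D -> J -> F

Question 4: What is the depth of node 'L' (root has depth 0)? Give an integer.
Answer: 1

Derivation:
Path from root to L: D -> L
Depth = number of edges = 1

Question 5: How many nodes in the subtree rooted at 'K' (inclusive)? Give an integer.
Answer: 2

Derivation:
Subtree rooted at K contains: B, K
Count = 2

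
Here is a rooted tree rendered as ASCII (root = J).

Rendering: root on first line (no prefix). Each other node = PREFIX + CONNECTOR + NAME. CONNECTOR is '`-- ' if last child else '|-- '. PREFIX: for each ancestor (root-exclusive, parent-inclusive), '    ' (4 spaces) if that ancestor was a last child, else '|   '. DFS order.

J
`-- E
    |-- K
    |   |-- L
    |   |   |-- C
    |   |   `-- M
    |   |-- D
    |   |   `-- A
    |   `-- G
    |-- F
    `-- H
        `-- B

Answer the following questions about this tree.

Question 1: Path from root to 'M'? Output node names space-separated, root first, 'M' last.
Walk down from root: J -> E -> K -> L -> M

Answer: J E K L M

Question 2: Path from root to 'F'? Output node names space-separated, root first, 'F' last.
Answer: J E F

Derivation:
Walk down from root: J -> E -> F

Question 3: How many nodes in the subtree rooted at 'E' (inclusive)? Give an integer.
Answer: 11

Derivation:
Subtree rooted at E contains: A, B, C, D, E, F, G, H, K, L, M
Count = 11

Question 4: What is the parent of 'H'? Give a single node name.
Scan adjacency: H appears as child of E

Answer: E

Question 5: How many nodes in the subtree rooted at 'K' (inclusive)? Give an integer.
Subtree rooted at K contains: A, C, D, G, K, L, M
Count = 7

Answer: 7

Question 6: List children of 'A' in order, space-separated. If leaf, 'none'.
Answer: none

Derivation:
Node A's children (from adjacency): (leaf)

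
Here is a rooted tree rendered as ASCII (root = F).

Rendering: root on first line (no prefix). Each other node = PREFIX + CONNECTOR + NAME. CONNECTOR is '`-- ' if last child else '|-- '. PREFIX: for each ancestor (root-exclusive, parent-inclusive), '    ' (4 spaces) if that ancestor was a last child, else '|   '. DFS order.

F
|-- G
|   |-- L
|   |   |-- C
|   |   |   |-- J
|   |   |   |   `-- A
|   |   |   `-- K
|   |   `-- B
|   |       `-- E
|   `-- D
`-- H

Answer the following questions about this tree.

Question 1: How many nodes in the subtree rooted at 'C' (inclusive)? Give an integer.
Subtree rooted at C contains: A, C, J, K
Count = 4

Answer: 4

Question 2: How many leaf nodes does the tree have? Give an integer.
Leaves (nodes with no children): A, D, E, H, K

Answer: 5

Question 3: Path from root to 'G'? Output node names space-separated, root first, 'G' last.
Walk down from root: F -> G

Answer: F G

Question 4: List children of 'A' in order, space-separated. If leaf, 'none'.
Answer: none

Derivation:
Node A's children (from adjacency): (leaf)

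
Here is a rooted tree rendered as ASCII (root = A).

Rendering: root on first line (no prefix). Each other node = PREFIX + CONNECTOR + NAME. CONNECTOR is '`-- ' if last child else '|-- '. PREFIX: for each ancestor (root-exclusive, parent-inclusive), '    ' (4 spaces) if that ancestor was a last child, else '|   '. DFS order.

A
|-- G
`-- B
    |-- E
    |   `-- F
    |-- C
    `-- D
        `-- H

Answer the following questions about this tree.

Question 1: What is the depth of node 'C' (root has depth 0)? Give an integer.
Path from root to C: A -> B -> C
Depth = number of edges = 2

Answer: 2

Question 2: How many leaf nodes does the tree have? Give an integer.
Leaves (nodes with no children): C, F, G, H

Answer: 4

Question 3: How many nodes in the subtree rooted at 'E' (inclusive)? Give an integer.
Subtree rooted at E contains: E, F
Count = 2

Answer: 2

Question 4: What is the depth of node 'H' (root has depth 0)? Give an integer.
Answer: 3

Derivation:
Path from root to H: A -> B -> D -> H
Depth = number of edges = 3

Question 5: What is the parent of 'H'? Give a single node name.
Answer: D

Derivation:
Scan adjacency: H appears as child of D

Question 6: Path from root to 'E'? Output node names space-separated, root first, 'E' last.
Answer: A B E

Derivation:
Walk down from root: A -> B -> E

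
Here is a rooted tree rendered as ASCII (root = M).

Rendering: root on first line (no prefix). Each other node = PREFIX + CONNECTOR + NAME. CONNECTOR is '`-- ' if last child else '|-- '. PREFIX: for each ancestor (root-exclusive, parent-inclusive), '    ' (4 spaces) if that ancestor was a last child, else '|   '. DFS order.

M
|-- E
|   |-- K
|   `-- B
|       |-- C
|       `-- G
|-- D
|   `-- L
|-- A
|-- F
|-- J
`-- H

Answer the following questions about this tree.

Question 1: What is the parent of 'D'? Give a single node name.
Scan adjacency: D appears as child of M

Answer: M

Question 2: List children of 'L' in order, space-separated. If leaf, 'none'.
Answer: none

Derivation:
Node L's children (from adjacency): (leaf)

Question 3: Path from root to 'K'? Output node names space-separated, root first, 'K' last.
Answer: M E K

Derivation:
Walk down from root: M -> E -> K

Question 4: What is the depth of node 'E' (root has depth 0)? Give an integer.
Answer: 1

Derivation:
Path from root to E: M -> E
Depth = number of edges = 1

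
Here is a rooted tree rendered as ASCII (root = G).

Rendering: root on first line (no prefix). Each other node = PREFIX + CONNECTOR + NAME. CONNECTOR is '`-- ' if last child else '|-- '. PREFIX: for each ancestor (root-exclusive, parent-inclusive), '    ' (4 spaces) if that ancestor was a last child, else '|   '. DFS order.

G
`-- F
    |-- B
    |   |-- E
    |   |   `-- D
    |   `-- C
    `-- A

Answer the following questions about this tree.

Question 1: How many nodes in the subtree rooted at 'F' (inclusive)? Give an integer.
Answer: 6

Derivation:
Subtree rooted at F contains: A, B, C, D, E, F
Count = 6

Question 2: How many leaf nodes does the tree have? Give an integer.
Leaves (nodes with no children): A, C, D

Answer: 3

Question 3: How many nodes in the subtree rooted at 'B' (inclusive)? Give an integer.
Subtree rooted at B contains: B, C, D, E
Count = 4

Answer: 4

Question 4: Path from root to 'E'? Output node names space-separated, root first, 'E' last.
Answer: G F B E

Derivation:
Walk down from root: G -> F -> B -> E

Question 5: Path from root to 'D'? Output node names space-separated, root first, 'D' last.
Walk down from root: G -> F -> B -> E -> D

Answer: G F B E D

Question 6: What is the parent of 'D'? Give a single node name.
Answer: E

Derivation:
Scan adjacency: D appears as child of E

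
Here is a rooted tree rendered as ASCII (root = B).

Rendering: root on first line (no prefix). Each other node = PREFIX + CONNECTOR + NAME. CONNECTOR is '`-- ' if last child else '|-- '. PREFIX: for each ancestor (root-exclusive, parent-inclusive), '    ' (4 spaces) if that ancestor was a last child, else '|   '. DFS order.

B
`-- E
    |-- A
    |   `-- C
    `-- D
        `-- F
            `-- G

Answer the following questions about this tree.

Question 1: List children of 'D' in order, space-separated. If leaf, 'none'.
Node D's children (from adjacency): F

Answer: F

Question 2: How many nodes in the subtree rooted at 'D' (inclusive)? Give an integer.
Answer: 3

Derivation:
Subtree rooted at D contains: D, F, G
Count = 3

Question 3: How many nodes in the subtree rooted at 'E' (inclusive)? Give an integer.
Subtree rooted at E contains: A, C, D, E, F, G
Count = 6

Answer: 6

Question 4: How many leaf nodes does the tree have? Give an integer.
Leaves (nodes with no children): C, G

Answer: 2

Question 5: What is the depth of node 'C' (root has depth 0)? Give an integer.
Path from root to C: B -> E -> A -> C
Depth = number of edges = 3

Answer: 3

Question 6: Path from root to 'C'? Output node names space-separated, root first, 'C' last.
Walk down from root: B -> E -> A -> C

Answer: B E A C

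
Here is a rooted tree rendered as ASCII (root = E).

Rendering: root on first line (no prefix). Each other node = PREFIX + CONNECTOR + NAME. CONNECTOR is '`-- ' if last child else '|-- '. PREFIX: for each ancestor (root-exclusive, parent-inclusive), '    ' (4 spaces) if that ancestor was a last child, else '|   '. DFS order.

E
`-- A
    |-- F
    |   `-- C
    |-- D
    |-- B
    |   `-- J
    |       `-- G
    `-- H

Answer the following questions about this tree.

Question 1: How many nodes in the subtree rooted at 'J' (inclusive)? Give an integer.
Answer: 2

Derivation:
Subtree rooted at J contains: G, J
Count = 2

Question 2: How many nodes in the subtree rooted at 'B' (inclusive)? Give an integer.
Subtree rooted at B contains: B, G, J
Count = 3

Answer: 3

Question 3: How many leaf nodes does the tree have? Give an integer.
Answer: 4

Derivation:
Leaves (nodes with no children): C, D, G, H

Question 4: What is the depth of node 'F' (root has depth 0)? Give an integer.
Path from root to F: E -> A -> F
Depth = number of edges = 2

Answer: 2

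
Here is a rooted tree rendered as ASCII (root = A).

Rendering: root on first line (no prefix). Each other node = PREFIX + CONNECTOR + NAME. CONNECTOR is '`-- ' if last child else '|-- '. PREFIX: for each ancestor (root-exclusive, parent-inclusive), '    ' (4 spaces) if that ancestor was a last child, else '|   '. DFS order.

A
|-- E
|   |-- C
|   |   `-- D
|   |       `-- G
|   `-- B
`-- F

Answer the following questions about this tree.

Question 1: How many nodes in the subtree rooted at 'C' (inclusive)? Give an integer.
Subtree rooted at C contains: C, D, G
Count = 3

Answer: 3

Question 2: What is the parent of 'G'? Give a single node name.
Scan adjacency: G appears as child of D

Answer: D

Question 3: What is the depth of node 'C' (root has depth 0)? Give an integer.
Path from root to C: A -> E -> C
Depth = number of edges = 2

Answer: 2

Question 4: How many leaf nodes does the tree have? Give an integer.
Answer: 3

Derivation:
Leaves (nodes with no children): B, F, G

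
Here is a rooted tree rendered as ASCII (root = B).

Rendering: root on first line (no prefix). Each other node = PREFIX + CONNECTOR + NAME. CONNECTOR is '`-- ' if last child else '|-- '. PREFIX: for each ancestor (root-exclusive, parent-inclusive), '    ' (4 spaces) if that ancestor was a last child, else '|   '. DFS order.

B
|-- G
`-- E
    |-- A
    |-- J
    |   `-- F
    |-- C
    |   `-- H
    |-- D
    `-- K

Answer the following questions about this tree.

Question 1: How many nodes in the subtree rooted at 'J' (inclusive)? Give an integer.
Answer: 2

Derivation:
Subtree rooted at J contains: F, J
Count = 2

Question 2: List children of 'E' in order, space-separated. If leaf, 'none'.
Node E's children (from adjacency): A, J, C, D, K

Answer: A J C D K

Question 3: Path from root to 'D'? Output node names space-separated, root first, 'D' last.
Walk down from root: B -> E -> D

Answer: B E D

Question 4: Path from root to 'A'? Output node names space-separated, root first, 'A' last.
Walk down from root: B -> E -> A

Answer: B E A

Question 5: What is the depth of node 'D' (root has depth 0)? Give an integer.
Answer: 2

Derivation:
Path from root to D: B -> E -> D
Depth = number of edges = 2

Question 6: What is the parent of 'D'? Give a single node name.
Answer: E

Derivation:
Scan adjacency: D appears as child of E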